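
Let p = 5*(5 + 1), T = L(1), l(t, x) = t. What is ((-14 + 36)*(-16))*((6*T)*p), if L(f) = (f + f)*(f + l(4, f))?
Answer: -633600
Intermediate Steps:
L(f) = 2*f*(4 + f) (L(f) = (f + f)*(f + 4) = (2*f)*(4 + f) = 2*f*(4 + f))
T = 10 (T = 2*1*(4 + 1) = 2*1*5 = 10)
p = 30 (p = 5*6 = 30)
((-14 + 36)*(-16))*((6*T)*p) = ((-14 + 36)*(-16))*((6*10)*30) = (22*(-16))*(60*30) = -352*1800 = -633600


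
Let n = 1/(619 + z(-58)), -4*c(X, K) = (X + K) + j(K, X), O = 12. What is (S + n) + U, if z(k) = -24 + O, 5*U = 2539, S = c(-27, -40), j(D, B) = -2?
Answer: 6374127/12140 ≈ 525.05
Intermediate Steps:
c(X, K) = ½ - K/4 - X/4 (c(X, K) = -((X + K) - 2)/4 = -((K + X) - 2)/4 = -(-2 + K + X)/4 = ½ - K/4 - X/4)
S = 69/4 (S = ½ - ¼*(-40) - ¼*(-27) = ½ + 10 + 27/4 = 69/4 ≈ 17.250)
U = 2539/5 (U = (⅕)*2539 = 2539/5 ≈ 507.80)
z(k) = -12 (z(k) = -24 + 12 = -12)
n = 1/607 (n = 1/(619 - 12) = 1/607 ≈ 0.0016474)
(S + n) + U = (69/4 + 1/607) + 2539/5 = 41887/2428 + 2539/5 = 6374127/12140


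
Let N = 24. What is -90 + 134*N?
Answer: 3126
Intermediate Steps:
-90 + 134*N = -90 + 134*24 = -90 + 3216 = 3126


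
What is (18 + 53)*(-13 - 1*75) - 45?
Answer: -6293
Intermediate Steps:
(18 + 53)*(-13 - 1*75) - 45 = 71*(-13 - 75) - 45 = 71*(-88) - 45 = -6248 - 45 = -6293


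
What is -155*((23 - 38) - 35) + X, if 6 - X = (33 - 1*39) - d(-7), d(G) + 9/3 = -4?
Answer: 7755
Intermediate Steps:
d(G) = -7 (d(G) = -3 - 4 = -7)
X = 5 (X = 6 - ((33 - 1*39) - 1*(-7)) = 6 - ((33 - 39) + 7) = 6 - (-6 + 7) = 6 - 1*1 = 6 - 1 = 5)
-155*((23 - 38) - 35) + X = -155*((23 - 38) - 35) + 5 = -155*(-15 - 35) + 5 = -155*(-50) + 5 = 7750 + 5 = 7755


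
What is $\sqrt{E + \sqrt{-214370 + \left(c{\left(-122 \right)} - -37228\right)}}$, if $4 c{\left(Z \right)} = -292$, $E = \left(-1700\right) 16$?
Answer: $\sqrt{-27200 + 23 i \sqrt{335}} \approx 1.276 + 164.93 i$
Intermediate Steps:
$E = -27200$
$c{\left(Z \right)} = -73$ ($c{\left(Z \right)} = \frac{1}{4} \left(-292\right) = -73$)
$\sqrt{E + \sqrt{-214370 + \left(c{\left(-122 \right)} - -37228\right)}} = \sqrt{-27200 + \sqrt{-214370 - -37155}} = \sqrt{-27200 + \sqrt{-214370 + \left(-73 + 37228\right)}} = \sqrt{-27200 + \sqrt{-214370 + 37155}} = \sqrt{-27200 + \sqrt{-177215}} = \sqrt{-27200 + 23 i \sqrt{335}}$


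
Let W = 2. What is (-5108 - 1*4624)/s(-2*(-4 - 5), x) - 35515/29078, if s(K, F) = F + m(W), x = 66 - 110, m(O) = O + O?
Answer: 17597906/72695 ≈ 242.08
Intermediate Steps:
m(O) = 2*O
x = -44
s(K, F) = 4 + F (s(K, F) = F + 2*2 = F + 4 = 4 + F)
(-5108 - 1*4624)/s(-2*(-4 - 5), x) - 35515/29078 = (-5108 - 1*4624)/(4 - 44) - 35515/29078 = (-5108 - 4624)/(-40) - 35515*1/29078 = -9732*(-1/40) - 35515/29078 = 2433/10 - 35515/29078 = 17597906/72695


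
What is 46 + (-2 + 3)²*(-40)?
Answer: 6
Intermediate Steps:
46 + (-2 + 3)²*(-40) = 46 + 1²*(-40) = 46 + 1*(-40) = 46 - 40 = 6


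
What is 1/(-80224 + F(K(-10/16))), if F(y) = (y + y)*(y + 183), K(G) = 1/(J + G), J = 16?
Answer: -15129/1213348624 ≈ -1.2469e-5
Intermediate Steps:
K(G) = 1/(16 + G)
F(y) = 2*y*(183 + y) (F(y) = (2*y)*(183 + y) = 2*y*(183 + y))
1/(-80224 + F(K(-10/16))) = 1/(-80224 + 2*(183 + 1/(16 - 10/16))/(16 - 10/16)) = 1/(-80224 + 2*(183 + 1/(16 - 10*1/16))/(16 - 10*1/16)) = 1/(-80224 + 2*(183 + 1/(16 - 5/8))/(16 - 5/8)) = 1/(-80224 + 2*(183 + 1/(123/8))/(123/8)) = 1/(-80224 + 2*(8/123)*(183 + 8/123)) = 1/(-80224 + 2*(8/123)*(22517/123)) = 1/(-80224 + 360272/15129) = 1/(-1213348624/15129) = -15129/1213348624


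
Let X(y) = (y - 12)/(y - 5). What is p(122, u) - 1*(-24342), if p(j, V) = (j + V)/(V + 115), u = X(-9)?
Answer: 5671933/233 ≈ 24343.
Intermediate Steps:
X(y) = (-12 + y)/(-5 + y)
u = 3/2 (u = (-12 - 9)/(-5 - 9) = -21/(-14) = -1/14*(-21) = 3/2 ≈ 1.5000)
p(j, V) = (V + j)/(115 + V)
p(122, u) - 1*(-24342) = (3/2 + 122)/(115 + 3/2) - 1*(-24342) = (247/2)/(233/2) + 24342 = (2/233)*(247/2) + 24342 = 247/233 + 24342 = 5671933/233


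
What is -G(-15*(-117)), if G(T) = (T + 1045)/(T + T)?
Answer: -280/351 ≈ -0.79772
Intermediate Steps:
G(T) = (1045 + T)/(2*T) (G(T) = (1045 + T)/((2*T)) = (1045 + T)*(1/(2*T)) = (1045 + T)/(2*T))
-G(-15*(-117)) = -(1045 - 15*(-117))/(2*((-15*(-117)))) = -(1045 + 1755)/(2*1755) = -2800/(2*1755) = -1*280/351 = -280/351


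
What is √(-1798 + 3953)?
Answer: √2155 ≈ 46.422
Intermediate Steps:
√(-1798 + 3953) = √2155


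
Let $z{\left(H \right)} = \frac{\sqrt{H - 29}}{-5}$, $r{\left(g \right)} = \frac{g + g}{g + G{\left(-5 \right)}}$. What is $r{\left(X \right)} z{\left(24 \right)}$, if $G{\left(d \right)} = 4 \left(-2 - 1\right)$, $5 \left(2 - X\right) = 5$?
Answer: $\frac{2 i \sqrt{5}}{55} \approx 0.081312 i$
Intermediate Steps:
$X = 1$ ($X = 2 - 1 = 1$)
$G{\left(d \right)} = -12$ ($G{\left(d \right)} = 4 \left(-3\right) = -12$)
$r{\left(g \right)} = \frac{2 g}{-12 + g}$ ($r{\left(g \right)} = \frac{g + g}{g - 12} = \frac{2 g}{-12 + g}$)
$z{\left(H \right)} = - \frac{\sqrt{-29 + H}}{5}$ ($z{\left(H \right)} = \sqrt{-29 + H} \left(- \frac{1}{5}\right) = - \frac{\sqrt{-29 + H}}{5}$)
$r{\left(X \right)} z{\left(24 \right)} = 2 \cdot 1 \frac{1}{-12 + 1} \left(- \frac{\sqrt{-29 + 24}}{5}\right) = 2 \cdot 1 \frac{1}{-11} \left(- \frac{\sqrt{-5}}{5}\right) = 2 \cdot 1 \left(- \frac{1}{11}\right) \left(- \frac{i \sqrt{5}}{5}\right) = - \frac{2 \left(- \frac{i \sqrt{5}}{5}\right)}{11} = \frac{2 i \sqrt{5}}{55}$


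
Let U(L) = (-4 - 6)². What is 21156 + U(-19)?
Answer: 21256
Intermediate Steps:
U(L) = 100 (U(L) = (-10)² = 100)
21156 + U(-19) = 21156 + 100 = 21256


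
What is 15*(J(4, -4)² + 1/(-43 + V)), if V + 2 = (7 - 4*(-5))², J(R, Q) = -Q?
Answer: 54725/228 ≈ 240.02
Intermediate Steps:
V = 727 (V = -2 + (7 - 4*(-5))² = -2 + (7 + 20)² = -2 + 27² = -2 + 729 = 727)
15*(J(4, -4)² + 1/(-43 + V)) = 15*((-1*(-4))² + 1/(-43 + 727)) = 15*(4² + 1/684) = 15*(16 + 1/684) = 15*(10945/684) = 54725/228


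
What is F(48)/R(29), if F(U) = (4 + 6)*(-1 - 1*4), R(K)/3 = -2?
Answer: 25/3 ≈ 8.3333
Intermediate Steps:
R(K) = -6 (R(K) = 3*(-2) = -6)
F(U) = -50 (F(U) = 10*(-1 - 4) = 10*(-5) = -50)
F(48)/R(29) = -50/(-6) = -50*(-1/6) = 25/3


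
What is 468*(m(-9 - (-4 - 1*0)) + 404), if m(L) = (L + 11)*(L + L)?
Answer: 160992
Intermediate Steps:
m(L) = 2*L*(11 + L) (m(L) = (11 + L)*(2*L) = 2*L*(11 + L))
468*(m(-9 - (-4 - 1*0)) + 404) = 468*(2*(-9 - (-4 - 1*0))*(11 + (-9 - (-4 - 1*0))) + 404) = 468*(2*(-9 - (-4 + 0))*(11 + (-9 - (-4 + 0))) + 404) = 468*(2*(-9 - 1*(-4))*(11 + (-9 - 1*(-4))) + 404) = 468*(2*(-9 + 4)*(11 + (-9 + 4)) + 404) = 468*(2*(-5)*(11 - 5) + 404) = 468*(2*(-5)*6 + 404) = 468*(-60 + 404) = 468*344 = 160992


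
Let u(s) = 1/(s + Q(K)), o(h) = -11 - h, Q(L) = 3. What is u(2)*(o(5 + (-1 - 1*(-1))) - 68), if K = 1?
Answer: -84/5 ≈ -16.800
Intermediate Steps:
u(s) = 1/(3 + s) (u(s) = 1/(s + 3) = 1/(3 + s))
u(2)*(o(5 + (-1 - 1*(-1))) - 68) = ((-11 - (5 + (-1 - 1*(-1)))) - 68)/(3 + 2) = ((-11 - (5 + (-1 + 1))) - 68)/5 = ((-11 - (5 + 0)) - 68)/5 = ((-11 - 1*5) - 68)/5 = ((-11 - 5) - 68)/5 = (-16 - 68)/5 = (⅕)*(-84) = -84/5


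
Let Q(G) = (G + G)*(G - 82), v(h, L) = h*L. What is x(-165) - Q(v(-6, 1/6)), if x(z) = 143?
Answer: -23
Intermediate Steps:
v(h, L) = L*h
Q(G) = 2*G*(-82 + G) (Q(G) = (2*G)*(-82 + G) = 2*G*(-82 + G))
x(-165) - Q(v(-6, 1/6)) = 143 - 2*-6/6*(-82 - 6/6) = 143 - 2*(⅙)*(-6)*(-82 + (⅙)*(-6)) = 143 - 2*(-1)*(-82 - 1) = 143 - 2*(-1)*(-83) = 143 - 1*166 = 143 - 166 = -23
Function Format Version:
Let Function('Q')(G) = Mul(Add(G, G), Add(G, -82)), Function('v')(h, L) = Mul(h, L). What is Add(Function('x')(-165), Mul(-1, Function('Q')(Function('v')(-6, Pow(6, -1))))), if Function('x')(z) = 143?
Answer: -23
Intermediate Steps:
Function('v')(h, L) = Mul(L, h)
Function('Q')(G) = Mul(2, G, Add(-82, G)) (Function('Q')(G) = Mul(Mul(2, G), Add(-82, G)) = Mul(2, G, Add(-82, G)))
Add(Function('x')(-165), Mul(-1, Function('Q')(Function('v')(-6, Pow(6, -1))))) = Add(143, Mul(-1, Mul(2, Mul(Pow(6, -1), -6), Add(-82, Mul(Pow(6, -1), -6))))) = Add(143, Mul(-1, Mul(2, Mul(Rational(1, 6), -6), Add(-82, Mul(Rational(1, 6), -6))))) = Add(143, Mul(-1, Mul(2, -1, Add(-82, -1)))) = Add(143, Mul(-1, Mul(2, -1, -83))) = Add(143, Mul(-1, 166)) = Add(143, -166) = -23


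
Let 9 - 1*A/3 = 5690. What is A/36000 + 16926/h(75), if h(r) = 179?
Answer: 202095101/2148000 ≈ 94.085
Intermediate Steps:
A = -17043 (A = 27 - 3*5690 = 27 - 17070 = -17043)
A/36000 + 16926/h(75) = -17043/36000 + 16926/179 = -17043*1/36000 + 16926*(1/179) = -5681/12000 + 16926/179 = 202095101/2148000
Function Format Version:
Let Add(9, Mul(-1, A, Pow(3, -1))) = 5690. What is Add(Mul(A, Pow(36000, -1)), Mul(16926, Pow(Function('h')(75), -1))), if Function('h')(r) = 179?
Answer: Rational(202095101, 2148000) ≈ 94.085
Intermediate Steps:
A = -17043 (A = Add(27, Mul(-3, 5690)) = Add(27, -17070) = -17043)
Add(Mul(A, Pow(36000, -1)), Mul(16926, Pow(Function('h')(75), -1))) = Add(Mul(-17043, Pow(36000, -1)), Mul(16926, Pow(179, -1))) = Add(Mul(-17043, Rational(1, 36000)), Mul(16926, Rational(1, 179))) = Add(Rational(-5681, 12000), Rational(16926, 179)) = Rational(202095101, 2148000)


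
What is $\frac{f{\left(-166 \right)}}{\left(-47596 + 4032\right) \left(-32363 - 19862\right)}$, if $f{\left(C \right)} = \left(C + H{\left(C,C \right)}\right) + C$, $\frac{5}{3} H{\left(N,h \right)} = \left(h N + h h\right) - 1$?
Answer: $\frac{163673}{11375649500} \approx 1.4388 \cdot 10^{-5}$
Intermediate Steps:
$H{\left(N,h \right)} = - \frac{3}{5} + \frac{3 h^{2}}{5} + \frac{3 N h}{5}$ ($H{\left(N,h \right)} = \frac{3 \left(\left(h N + h h\right) - 1\right)}{5} = \frac{3 \left(\left(N h + h^{2}\right) - 1\right)}{5} = \frac{3 \left(\left(h^{2} + N h\right) - 1\right)}{5} = \frac{3 \left(-1 + h^{2} + N h\right)}{5} = - \frac{3}{5} + \frac{3 h^{2}}{5} + \frac{3 N h}{5}$)
$f{\left(C \right)} = - \frac{3}{5} + 2 C + \frac{6 C^{2}}{5}$ ($f{\left(C \right)} = \left(C + \left(- \frac{3}{5} + \frac{3 C^{2}}{5} + \frac{3 C C}{5}\right)\right) + C = \left(C + \left(- \frac{3}{5} + \frac{3 C^{2}}{5} + \frac{3 C^{2}}{5}\right)\right) + C = \left(C + \left(- \frac{3}{5} + \frac{6 C^{2}}{5}\right)\right) + C = \left(- \frac{3}{5} + C + \frac{6 C^{2}}{5}\right) + C = - \frac{3}{5} + 2 C + \frac{6 C^{2}}{5}$)
$\frac{f{\left(-166 \right)}}{\left(-47596 + 4032\right) \left(-32363 - 19862\right)} = \frac{- \frac{3}{5} + 2 \left(-166\right) + \frac{6 \left(-166\right)^{2}}{5}}{\left(-47596 + 4032\right) \left(-32363 - 19862\right)} = \frac{- \frac{3}{5} - 332 + \frac{6}{5} \cdot 27556}{\left(-43564\right) \left(-52225\right)} = \frac{- \frac{3}{5} - 332 + \frac{165336}{5}}{2275129900} = \frac{163673}{5} \cdot \frac{1}{2275129900} = \frac{163673}{11375649500}$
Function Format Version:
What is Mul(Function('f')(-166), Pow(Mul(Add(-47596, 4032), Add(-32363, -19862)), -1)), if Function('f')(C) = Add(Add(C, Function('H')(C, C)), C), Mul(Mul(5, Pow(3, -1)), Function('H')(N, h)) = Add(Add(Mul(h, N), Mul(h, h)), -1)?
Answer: Rational(163673, 11375649500) ≈ 1.4388e-5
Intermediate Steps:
Function('H')(N, h) = Add(Rational(-3, 5), Mul(Rational(3, 5), Pow(h, 2)), Mul(Rational(3, 5), N, h)) (Function('H')(N, h) = Mul(Rational(3, 5), Add(Add(Mul(h, N), Mul(h, h)), -1)) = Mul(Rational(3, 5), Add(Add(Mul(N, h), Pow(h, 2)), -1)) = Mul(Rational(3, 5), Add(Add(Pow(h, 2), Mul(N, h)), -1)) = Mul(Rational(3, 5), Add(-1, Pow(h, 2), Mul(N, h))) = Add(Rational(-3, 5), Mul(Rational(3, 5), Pow(h, 2)), Mul(Rational(3, 5), N, h)))
Function('f')(C) = Add(Rational(-3, 5), Mul(2, C), Mul(Rational(6, 5), Pow(C, 2))) (Function('f')(C) = Add(Add(C, Add(Rational(-3, 5), Mul(Rational(3, 5), Pow(C, 2)), Mul(Rational(3, 5), C, C))), C) = Add(Add(C, Add(Rational(-3, 5), Mul(Rational(3, 5), Pow(C, 2)), Mul(Rational(3, 5), Pow(C, 2)))), C) = Add(Add(C, Add(Rational(-3, 5), Mul(Rational(6, 5), Pow(C, 2)))), C) = Add(Add(Rational(-3, 5), C, Mul(Rational(6, 5), Pow(C, 2))), C) = Add(Rational(-3, 5), Mul(2, C), Mul(Rational(6, 5), Pow(C, 2))))
Mul(Function('f')(-166), Pow(Mul(Add(-47596, 4032), Add(-32363, -19862)), -1)) = Mul(Add(Rational(-3, 5), Mul(2, -166), Mul(Rational(6, 5), Pow(-166, 2))), Pow(Mul(Add(-47596, 4032), Add(-32363, -19862)), -1)) = Mul(Add(Rational(-3, 5), -332, Mul(Rational(6, 5), 27556)), Pow(Mul(-43564, -52225), -1)) = Mul(Add(Rational(-3, 5), -332, Rational(165336, 5)), Pow(2275129900, -1)) = Mul(Rational(163673, 5), Rational(1, 2275129900)) = Rational(163673, 11375649500)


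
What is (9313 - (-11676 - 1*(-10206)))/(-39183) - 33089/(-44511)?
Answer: 7356434/15712383 ≈ 0.46819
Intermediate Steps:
(9313 - (-11676 - 1*(-10206)))/(-39183) - 33089/(-44511) = (9313 - (-11676 + 10206))*(-1/39183) - 33089*(-1/44511) = (9313 - 1*(-1470))*(-1/39183) + 33089/44511 = (9313 + 1470)*(-1/39183) + 33089/44511 = 10783*(-1/39183) + 33089/44511 = -10783/39183 + 33089/44511 = 7356434/15712383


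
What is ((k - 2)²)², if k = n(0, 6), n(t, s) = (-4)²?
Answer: 38416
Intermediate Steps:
n(t, s) = 16
k = 16
((k - 2)²)² = ((16 - 2)²)² = (14²)² = 196² = 38416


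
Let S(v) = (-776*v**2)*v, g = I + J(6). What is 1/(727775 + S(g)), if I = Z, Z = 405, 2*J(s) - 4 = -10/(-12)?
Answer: -216/11335112195393 ≈ -1.9056e-11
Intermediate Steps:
J(s) = 29/12 (J(s) = 2 + (-10/(-12))/2 = 2 + (-10*(-1/12))/2 = 2 + (1/2)*(5/6) = 2 + 5/12 = 29/12)
I = 405
g = 4889/12 (g = 405 + 29/12 = 4889/12 ≈ 407.42)
S(v) = -776*v**3
1/(727775 + S(g)) = 1/(727775 - 776*(4889/12)**3) = 1/(727775 - 776*116858447369/1728) = 1/(727775 - 11335269394793/216) = 1/(-11335112195393/216) = -216/11335112195393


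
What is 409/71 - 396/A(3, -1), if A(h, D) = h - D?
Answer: -6620/71 ≈ -93.239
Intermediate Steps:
409/71 - 396/A(3, -1) = 409/71 - 396/(3 - 1*(-1)) = 409*(1/71) - 396/(3 + 1) = 409/71 - 396/4 = 409/71 - 396*¼ = 409/71 - 99 = -6620/71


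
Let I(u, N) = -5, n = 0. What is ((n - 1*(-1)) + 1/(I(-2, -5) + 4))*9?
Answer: 0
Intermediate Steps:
((n - 1*(-1)) + 1/(I(-2, -5) + 4))*9 = ((0 - 1*(-1)) + 1/(-5 + 4))*9 = ((0 + 1) + 1/(-1))*9 = (1 - 1)*9 = 0*9 = 0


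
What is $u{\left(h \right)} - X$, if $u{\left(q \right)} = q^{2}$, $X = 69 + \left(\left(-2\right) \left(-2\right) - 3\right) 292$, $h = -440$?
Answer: $193239$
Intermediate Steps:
$X = 361$ ($X = 69 + \left(4 - 3\right) 292 = 69 + 1 \cdot 292 = 69 + 292 = 361$)
$u{\left(h \right)} - X = \left(-440\right)^{2} - 361 = 193600 - 361 = 193239$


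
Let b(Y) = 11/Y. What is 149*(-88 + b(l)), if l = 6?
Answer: -77033/6 ≈ -12839.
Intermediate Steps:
149*(-88 + b(l)) = 149*(-88 + 11/6) = 149*(-517/6) = -77033/6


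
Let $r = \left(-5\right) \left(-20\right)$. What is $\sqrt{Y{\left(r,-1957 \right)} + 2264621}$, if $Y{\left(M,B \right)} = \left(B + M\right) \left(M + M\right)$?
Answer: $\sqrt{1893221} \approx 1375.9$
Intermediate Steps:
$r = 100$
$Y{\left(M,B \right)} = 2 M \left(B + M\right)$ ($Y{\left(M,B \right)} = \left(B + M\right) 2 M = 2 M \left(B + M\right)$)
$\sqrt{Y{\left(r,-1957 \right)} + 2264621} = \sqrt{2 \cdot 100 \left(-1957 + 100\right) + 2264621} = \sqrt{2 \cdot 100 \left(-1857\right) + 2264621} = \sqrt{-371400 + 2264621} = \sqrt{1893221}$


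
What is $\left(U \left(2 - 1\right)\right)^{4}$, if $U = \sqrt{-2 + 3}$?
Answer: $1$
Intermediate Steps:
$U = 1$ ($U = \sqrt{1} = 1$)
$\left(U \left(2 - 1\right)\right)^{4} = \left(1 \left(2 - 1\right)\right)^{4} = \left(1 \cdot 1\right)^{4} = 1^{4} = 1$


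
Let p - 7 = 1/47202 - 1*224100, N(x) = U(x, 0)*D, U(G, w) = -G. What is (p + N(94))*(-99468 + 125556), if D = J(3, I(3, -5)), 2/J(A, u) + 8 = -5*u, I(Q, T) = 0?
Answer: -45986746083224/7867 ≈ -5.8455e+9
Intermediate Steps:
J(A, u) = 2/(-8 - 5*u)
D = -¼ (D = -2/(8 + 5*0) = -2/(8 + 0) = -2/8 = -2*⅛ = -¼ ≈ -0.25000)
N(x) = x/4 (N(x) = -x*(-¼) = x/4)
p = -10577637785/47202 (p = 7 + (1/47202 - 1*224100) = 7 + (1/47202 - 224100) = 7 - 10577968199/47202 = -10577637785/47202 ≈ -2.2409e+5)
(p + N(94))*(-99468 + 125556) = (-10577637785/47202 + (¼)*94)*(-99468 + 125556) = (-10577637785/47202 + 47/2)*26088 = -5288264269/23601*26088 = -45986746083224/7867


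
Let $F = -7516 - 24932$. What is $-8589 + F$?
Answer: $-41037$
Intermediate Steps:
$F = -32448$
$-8589 + F = -8589 - 32448 = -41037$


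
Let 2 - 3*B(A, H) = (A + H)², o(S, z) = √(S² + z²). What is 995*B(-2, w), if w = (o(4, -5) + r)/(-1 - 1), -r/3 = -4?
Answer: -287555/12 - 7960*√41/3 ≈ -40953.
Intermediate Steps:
r = 12 (r = -3*(-4) = 12)
w = -6 - √41/2 (w = (√(4² + (-5)²) + 12)/(-1 - 1) = (√(16 + 25) + 12)/(-2) = (√41 + 12)*(-½) = (12 + √41)*(-½) = -6 - √41/2 ≈ -9.2016)
B(A, H) = ⅔ - (A + H)²/3
995*B(-2, w) = 995*(⅔ - (-2 + (-6 - √41/2))²/3) = 995*(⅔ - (-8 - √41/2)²/3) = 1990/3 - 995*(-8 - √41/2)²/3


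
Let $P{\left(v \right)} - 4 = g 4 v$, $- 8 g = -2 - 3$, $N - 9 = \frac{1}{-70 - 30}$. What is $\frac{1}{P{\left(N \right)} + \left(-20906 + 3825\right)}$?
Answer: $- \frac{40}{682181} \approx -5.8635 \cdot 10^{-5}$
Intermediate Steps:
$N = \frac{899}{100}$ ($N = 9 + \frac{1}{-70 - 30} = 9 + \frac{1}{-100} = 9 - \frac{1}{100} = \frac{899}{100} \approx 8.99$)
$g = \frac{5}{8}$ ($g = - \frac{-2 - 3}{8} = \left(- \frac{1}{8}\right) \left(-5\right) = \frac{5}{8} \approx 0.625$)
$P{\left(v \right)} = 4 + \frac{5 v}{2}$ ($P{\left(v \right)} = 4 + \frac{5}{8} \cdot 4 v = 4 + \frac{5 v}{2}$)
$\frac{1}{P{\left(N \right)} + \left(-20906 + 3825\right)} = \frac{1}{\left(4 + \frac{5}{2} \cdot \frac{899}{100}\right) + \left(-20906 + 3825\right)} = \frac{1}{\left(4 + \frac{899}{40}\right) - 17081} = \frac{1}{\frac{1059}{40} - 17081} = \frac{1}{- \frac{682181}{40}} = - \frac{40}{682181}$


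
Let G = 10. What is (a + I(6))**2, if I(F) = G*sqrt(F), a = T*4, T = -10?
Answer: 2200 - 800*sqrt(6) ≈ 240.41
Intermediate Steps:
a = -40 (a = -10*4 = -40)
I(F) = 10*sqrt(F)
(a + I(6))**2 = (-40 + 10*sqrt(6))**2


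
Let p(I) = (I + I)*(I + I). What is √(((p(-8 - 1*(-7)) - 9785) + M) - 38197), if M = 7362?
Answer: 2*I*√10154 ≈ 201.53*I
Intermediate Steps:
p(I) = 4*I² (p(I) = (2*I)*(2*I) = 4*I²)
√(((p(-8 - 1*(-7)) - 9785) + M) - 38197) = √(((4*(-8 - 1*(-7))² - 9785) + 7362) - 38197) = √(((4*(-8 + 7)² - 9785) + 7362) - 38197) = √(((4*(-1)² - 9785) + 7362) - 38197) = √(((4*1 - 9785) + 7362) - 38197) = √(((4 - 9785) + 7362) - 38197) = √((-9781 + 7362) - 38197) = √(-2419 - 38197) = √(-40616) = 2*I*√10154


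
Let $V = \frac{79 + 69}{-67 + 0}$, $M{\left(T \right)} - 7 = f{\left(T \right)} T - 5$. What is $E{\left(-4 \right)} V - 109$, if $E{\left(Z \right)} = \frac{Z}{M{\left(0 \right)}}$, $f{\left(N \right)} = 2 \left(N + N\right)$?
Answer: $- \frac{7007}{67} \approx -104.58$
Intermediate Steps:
$f{\left(N \right)} = 4 N$ ($f{\left(N \right)} = 2 \cdot 2 N = 4 N$)
$M{\left(T \right)} = 2 + 4 T^{2}$ ($M{\left(T \right)} = 7 + \left(4 T T - 5\right) = 7 + \left(4 T^{2} - 5\right) = 7 + \left(-5 + 4 T^{2}\right) = 2 + 4 T^{2}$)
$V = - \frac{148}{67}$ ($V = \frac{148}{-67} = 148 \left(- \frac{1}{67}\right) = - \frac{148}{67} \approx -2.209$)
$E{\left(Z \right)} = \frac{Z}{2}$ ($E{\left(Z \right)} = \frac{Z}{2 + 4 \cdot 0^{2}} = \frac{Z}{2 + 4 \cdot 0} = \frac{Z}{2 + 0} = \frac{Z}{2}$)
$E{\left(-4 \right)} V - 109 = \frac{1}{2} \left(-4\right) \left(- \frac{148}{67}\right) - 109 = \left(-2\right) \left(- \frac{148}{67}\right) - 109 = \frac{296}{67} - 109 = - \frac{7007}{67}$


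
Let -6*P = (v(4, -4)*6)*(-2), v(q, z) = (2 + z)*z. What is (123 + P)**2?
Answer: 19321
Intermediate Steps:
v(q, z) = z*(2 + z)
P = 16 (P = --4*(2 - 4)*6*(-2)/6 = --4*(-2)*6*(-2)/6 = -8*6*(-2)/6 = -8*(-2) = -1/6*(-96) = 16)
(123 + P)**2 = (123 + 16)**2 = 139**2 = 19321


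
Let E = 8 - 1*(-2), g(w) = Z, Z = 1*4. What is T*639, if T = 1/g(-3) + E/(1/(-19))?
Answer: -485001/4 ≈ -1.2125e+5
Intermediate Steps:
Z = 4
g(w) = 4
E = 10 (E = 8 + 2 = 10)
T = -759/4 (T = 1/4 + 10/(1/(-19)) = 1*(¼) + 10/(-1/19) = ¼ + 10*(-19) = ¼ - 190 = -759/4 ≈ -189.75)
T*639 = -759/4*639 = -485001/4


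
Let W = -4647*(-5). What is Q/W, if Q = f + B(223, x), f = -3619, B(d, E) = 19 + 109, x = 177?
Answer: -3491/23235 ≈ -0.15025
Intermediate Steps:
B(d, E) = 128
W = 23235
Q = -3491 (Q = -3619 + 128 = -3491)
Q/W = -3491/23235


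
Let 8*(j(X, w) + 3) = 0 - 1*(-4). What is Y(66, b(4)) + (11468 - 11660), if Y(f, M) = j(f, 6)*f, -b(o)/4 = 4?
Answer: -357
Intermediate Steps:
b(o) = -16 (b(o) = -4*4 = -16)
j(X, w) = -5/2 (j(X, w) = -3 + (0 - 1*(-4))/8 = -3 + (0 + 4)/8 = -3 + (1/8)*4 = -3 + 1/2 = -5/2)
Y(f, M) = -5*f/2
Y(66, b(4)) + (11468 - 11660) = -5/2*66 + (11468 - 11660) = -165 - 192 = -357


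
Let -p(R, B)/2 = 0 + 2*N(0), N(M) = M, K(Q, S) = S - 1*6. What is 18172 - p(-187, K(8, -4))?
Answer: 18172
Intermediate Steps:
K(Q, S) = -6 + S (K(Q, S) = S - 6 = -6 + S)
p(R, B) = 0 (p(R, B) = -2*(0 + 2*0) = -2*(0 + 0) = -2*0 = 0)
18172 - p(-187, K(8, -4)) = 18172 - 1*0 = 18172 + 0 = 18172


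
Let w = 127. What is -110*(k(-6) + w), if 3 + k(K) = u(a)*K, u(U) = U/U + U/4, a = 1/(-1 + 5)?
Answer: -51755/4 ≈ -12939.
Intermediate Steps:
a = 1/4 ≈ 0.25000
u(U) = 1 + U/4 (u(U) = 1 + U*(1/4) = 1 + U/4)
k(K) = -3 + 17*K/16 (k(K) = -3 + (1 + (1/4)*(1/4))*K = -3 + (1 + 1/16)*K = -3 + 17*K/16)
-110*(k(-6) + w) = -110*((-3 + (17/16)*(-6)) + 127) = -110*((-3 - 51/8) + 127) = -110*(-75/8 + 127) = -110*941/8 = -51755/4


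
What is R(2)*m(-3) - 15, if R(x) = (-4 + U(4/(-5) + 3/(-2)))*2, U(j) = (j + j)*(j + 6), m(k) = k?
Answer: 2778/25 ≈ 111.12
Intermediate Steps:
U(j) = 2*j*(6 + j) (U(j) = (2*j)*(6 + j) = 2*j*(6 + j))
R(x) = -1051/25 (R(x) = (-4 + 2*(4/(-5) + 3/(-2))*(6 + (4/(-5) + 3/(-2))))*2 = (-4 + 2*(4*(-⅕) + 3*(-½))*(6 + (4*(-⅕) + 3*(-½))))*2 = (-4 + 2*(-⅘ - 3/2)*(6 + (-⅘ - 3/2)))*2 = (-4 + 2*(-23/10)*(6 - 23/10))*2 = (-4 + 2*(-23/10)*(37/10))*2 = (-4 - 851/50)*2 = -1051/50*2 = -1051/25)
R(2)*m(-3) - 15 = -1051/25*(-3) - 15 = 3153/25 - 15 = 2778/25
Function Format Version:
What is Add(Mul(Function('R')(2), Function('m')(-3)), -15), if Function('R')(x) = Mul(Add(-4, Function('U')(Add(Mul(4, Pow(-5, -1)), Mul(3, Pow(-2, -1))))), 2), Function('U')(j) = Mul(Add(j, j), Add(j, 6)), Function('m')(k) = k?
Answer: Rational(2778, 25) ≈ 111.12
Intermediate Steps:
Function('U')(j) = Mul(2, j, Add(6, j)) (Function('U')(j) = Mul(Mul(2, j), Add(6, j)) = Mul(2, j, Add(6, j)))
Function('R')(x) = Rational(-1051, 25) (Function('R')(x) = Mul(Add(-4, Mul(2, Add(Mul(4, Pow(-5, -1)), Mul(3, Pow(-2, -1))), Add(6, Add(Mul(4, Pow(-5, -1)), Mul(3, Pow(-2, -1)))))), 2) = Mul(Add(-4, Mul(2, Add(Mul(4, Rational(-1, 5)), Mul(3, Rational(-1, 2))), Add(6, Add(Mul(4, Rational(-1, 5)), Mul(3, Rational(-1, 2)))))), 2) = Mul(Add(-4, Mul(2, Add(Rational(-4, 5), Rational(-3, 2)), Add(6, Add(Rational(-4, 5), Rational(-3, 2))))), 2) = Mul(Add(-4, Mul(2, Rational(-23, 10), Add(6, Rational(-23, 10)))), 2) = Mul(Add(-4, Mul(2, Rational(-23, 10), Rational(37, 10))), 2) = Mul(Add(-4, Rational(-851, 50)), 2) = Mul(Rational(-1051, 50), 2) = Rational(-1051, 25))
Add(Mul(Function('R')(2), Function('m')(-3)), -15) = Add(Mul(Rational(-1051, 25), -3), -15) = Add(Rational(3153, 25), -15) = Rational(2778, 25)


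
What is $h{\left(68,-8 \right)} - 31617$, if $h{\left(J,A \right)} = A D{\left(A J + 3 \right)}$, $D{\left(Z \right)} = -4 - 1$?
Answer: $-31577$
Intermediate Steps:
$D{\left(Z \right)} = -5$
$h{\left(J,A \right)} = - 5 A$ ($h{\left(J,A \right)} = A \left(-5\right) = - 5 A$)
$h{\left(68,-8 \right)} - 31617 = \left(-5\right) \left(-8\right) - 31617 = 40 - 31617 = -31577$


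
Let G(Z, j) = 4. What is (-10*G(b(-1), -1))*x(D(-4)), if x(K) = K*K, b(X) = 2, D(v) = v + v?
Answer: -2560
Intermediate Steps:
D(v) = 2*v
x(K) = K²
(-10*G(b(-1), -1))*x(D(-4)) = (-10*4)*(2*(-4))² = -40*(-8)² = -40*64 = -2560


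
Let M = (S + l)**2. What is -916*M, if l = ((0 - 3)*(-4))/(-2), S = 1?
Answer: -22900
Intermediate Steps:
l = -6 (l = -3*(-4)*(-1/2) = 12*(-1/2) = -6)
M = 25 (M = (1 - 6)**2 = (-5)**2 = 25)
-916*M = -916*25 = -22900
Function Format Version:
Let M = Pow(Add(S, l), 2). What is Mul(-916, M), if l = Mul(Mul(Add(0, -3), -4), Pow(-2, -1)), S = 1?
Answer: -22900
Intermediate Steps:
l = -6 (l = Mul(Mul(-3, -4), Rational(-1, 2)) = Mul(12, Rational(-1, 2)) = -6)
M = 25 (M = Pow(Add(1, -6), 2) = Pow(-5, 2) = 25)
Mul(-916, M) = Mul(-916, 25) = -22900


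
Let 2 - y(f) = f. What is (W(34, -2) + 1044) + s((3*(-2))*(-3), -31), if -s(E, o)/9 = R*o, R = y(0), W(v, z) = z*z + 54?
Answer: 1660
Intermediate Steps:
W(v, z) = 54 + z² (W(v, z) = z² + 54 = 54 + z²)
y(f) = 2 - f
R = 2 (R = 2 - 1*0 = 2 + 0 = 2)
s(E, o) = -18*o
(W(34, -2) + 1044) + s((3*(-2))*(-3), -31) = ((54 + (-2)²) + 1044) - 18*(-31) = ((54 + 4) + 1044) + 558 = (58 + 1044) + 558 = 1102 + 558 = 1660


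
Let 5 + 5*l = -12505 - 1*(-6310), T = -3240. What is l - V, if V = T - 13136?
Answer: 15136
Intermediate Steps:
l = -1240 (l = -1 + (-12505 - 1*(-6310))/5 = -1 + (-12505 + 6310)/5 = -1 + (⅕)*(-6195) = -1 - 1239 = -1240)
V = -16376 (V = -3240 - 13136 = -16376)
l - V = -1240 - 1*(-16376) = -1240 + 16376 = 15136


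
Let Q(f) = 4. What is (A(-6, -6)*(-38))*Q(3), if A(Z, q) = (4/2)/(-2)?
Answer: 152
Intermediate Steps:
A(Z, q) = -1 (A(Z, q) = (4*(½))*(-½) = 2*(-½) = -1)
(A(-6, -6)*(-38))*Q(3) = -1*(-38)*4 = 38*4 = 152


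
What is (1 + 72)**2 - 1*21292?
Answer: -15963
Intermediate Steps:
(1 + 72)**2 - 1*21292 = 73**2 - 21292 = 5329 - 21292 = -15963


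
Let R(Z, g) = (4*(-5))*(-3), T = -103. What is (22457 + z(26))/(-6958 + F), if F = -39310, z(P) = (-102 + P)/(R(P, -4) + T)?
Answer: -965727/1989524 ≈ -0.48541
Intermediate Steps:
R(Z, g) = 60 (R(Z, g) = -20*(-3) = 60)
z(P) = 102/43 - P/43 (z(P) = (-102 + P)/(60 - 103) = (-102 + P)/(-43) = (-102 + P)*(-1/43) = 102/43 - P/43)
(22457 + z(26))/(-6958 + F) = (22457 + (102/43 - 1/43*26))/(-6958 - 39310) = (22457 + (102/43 - 26/43))/(-46268) = (22457 + 76/43)*(-1/46268) = (965727/43)*(-1/46268) = -965727/1989524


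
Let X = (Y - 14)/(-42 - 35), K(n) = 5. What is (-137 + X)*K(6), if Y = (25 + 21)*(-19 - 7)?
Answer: -4245/7 ≈ -606.43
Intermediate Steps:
Y = -1196 (Y = 46*(-26) = -1196)
X = 110/7 (X = (-1196 - 14)/(-42 - 35) = -1210/(-77) = -1210*(-1/77) = 110/7 ≈ 15.714)
(-137 + X)*K(6) = (-137 + 110/7)*5 = -849/7*5 = -4245/7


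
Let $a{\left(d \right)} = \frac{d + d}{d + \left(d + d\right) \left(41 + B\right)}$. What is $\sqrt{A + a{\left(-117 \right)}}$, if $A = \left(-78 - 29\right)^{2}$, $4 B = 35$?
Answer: $\frac{\sqrt{462551853}}{201} \approx 107.0$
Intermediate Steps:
$B = \frac{35}{4}$ ($B = \frac{1}{4} \cdot 35 = \frac{35}{4} \approx 8.75$)
$a{\left(d \right)} = \frac{4}{201}$ ($a{\left(d \right)} = \frac{d + d}{d + \left(d + d\right) \left(41 + \frac{35}{4}\right)} = \frac{2 d}{d + 2 d \frac{199}{4}} = \frac{2 d}{d + \frac{199 d}{2}} = \frac{2 d}{\frac{201}{2} d} = 2 d \frac{2}{201 d} = \frac{4}{201}$)
$A = 11449$ ($A = \left(-107\right)^{2} = 11449$)
$\sqrt{A + a{\left(-117 \right)}} = \sqrt{11449 + \frac{4}{201}} = \sqrt{\frac{2301253}{201}} = \frac{\sqrt{462551853}}{201}$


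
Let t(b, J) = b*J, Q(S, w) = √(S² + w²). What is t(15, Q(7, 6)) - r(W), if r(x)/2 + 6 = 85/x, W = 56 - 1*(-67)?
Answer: 1306/123 + 15*√85 ≈ 148.91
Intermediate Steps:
t(b, J) = J*b
W = 123 (W = 56 + 67 = 123)
r(x) = -12 + 170/x (r(x) = -12 + 2*(85/x) = -12 + 170/x)
t(15, Q(7, 6)) - r(W) = √(7² + 6²)*15 - (-12 + 170/123) = √(49 + 36)*15 - (-12 + 170*(1/123)) = √85*15 - (-12 + 170/123) = 15*√85 - 1*(-1306/123) = 15*√85 + 1306/123 = 1306/123 + 15*√85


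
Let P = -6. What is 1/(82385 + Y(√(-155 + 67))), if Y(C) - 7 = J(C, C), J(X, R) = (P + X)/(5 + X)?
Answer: 4655177/383551732814 - 11*I*√22/383551732814 ≈ 1.2137e-5 - 1.3452e-10*I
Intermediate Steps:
J(X, R) = (-6 + X)/(5 + X)
Y(C) = 7 + (-6 + C)/(5 + C)
1/(82385 + Y(√(-155 + 67))) = 1/(82385 + (29 + 8*√(-155 + 67))/(5 + √(-155 + 67))) = 1/(82385 + (29 + 8*√(-88))/(5 + √(-88))) = 1/(82385 + (29 + 8*(2*I*√22))/(5 + 2*I*√22)) = 1/(82385 + (29 + 16*I*√22)/(5 + 2*I*√22))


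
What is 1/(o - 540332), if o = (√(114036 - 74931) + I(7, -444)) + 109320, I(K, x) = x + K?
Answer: -431449/186148200496 - 3*√4345/186148200496 ≈ -2.3188e-6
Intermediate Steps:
I(K, x) = K + x
o = 108883 + 3*√4345 (o = (√(114036 - 74931) + (7 - 444)) + 109320 = (√39105 - 437) + 109320 = (3*√4345 - 437) + 109320 = (-437 + 3*√4345) + 109320 = 108883 + 3*√4345 ≈ 1.0908e+5)
1/(o - 540332) = 1/((108883 + 3*√4345) - 540332) = 1/(-431449 + 3*√4345)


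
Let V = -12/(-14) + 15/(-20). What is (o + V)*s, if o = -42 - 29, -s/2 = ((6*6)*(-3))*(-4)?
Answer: 428760/7 ≈ 61251.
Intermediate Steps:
V = 3/28 (V = -12*(-1/14) + 15*(-1/20) = 6/7 - ¾ = 3/28 ≈ 0.10714)
s = -864 (s = -2*(6*6)*(-3)*(-4) = -2*36*(-3)*(-4) = -(-216)*(-4) = -2*432 = -864)
o = -71
(o + V)*s = (-71 + 3/28)*(-864) = -1985/28*(-864) = 428760/7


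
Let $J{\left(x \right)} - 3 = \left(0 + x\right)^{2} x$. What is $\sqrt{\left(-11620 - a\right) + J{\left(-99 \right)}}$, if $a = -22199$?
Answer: $i \sqrt{959717} \approx 979.65 i$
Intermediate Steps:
$J{\left(x \right)} = 3 + x^{3}$ ($J{\left(x \right)} = 3 + \left(0 + x\right)^{2} x = 3 + x^{2} x = 3 + x^{3}$)
$\sqrt{\left(-11620 - a\right) + J{\left(-99 \right)}} = \sqrt{\left(-11620 - -22199\right) + \left(3 + \left(-99\right)^{3}\right)} = \sqrt{\left(-11620 + 22199\right) + \left(3 - 970299\right)} = \sqrt{10579 - 970296} = \sqrt{-959717} = i \sqrt{959717}$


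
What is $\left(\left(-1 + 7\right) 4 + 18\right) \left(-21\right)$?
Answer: $-882$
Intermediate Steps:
$\left(\left(-1 + 7\right) 4 + 18\right) \left(-21\right) = \left(6 \cdot 4 + 18\right) \left(-21\right) = \left(24 + 18\right) \left(-21\right) = 42 \left(-21\right) = -882$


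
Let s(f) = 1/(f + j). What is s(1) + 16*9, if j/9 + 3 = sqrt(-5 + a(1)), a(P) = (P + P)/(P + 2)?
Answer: 11374/79 - 3*I*sqrt(39)/1027 ≈ 143.97 - 0.018242*I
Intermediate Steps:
a(P) = 2*P/(2 + P) (a(P) = (2*P)/(2 + P) = 2*P/(2 + P))
j = -27 + 3*I*sqrt(39) (j = -27 + 9*sqrt(-5 + 2*1/(2 + 1)) = -27 + 9*sqrt(-5 + 2*1/3) = -27 + 9*sqrt(-5 + 2*1*(1/3)) = -27 + 9*sqrt(-5 + 2/3) = -27 + 9*sqrt(-13/3) = -27 + 9*(I*sqrt(39)/3) = -27 + 3*I*sqrt(39) ≈ -27.0 + 18.735*I)
s(f) = 1/(-27 + f + 3*I*sqrt(39)) (s(f) = 1/(f + (-27 + 3*I*sqrt(39))) = 1/(-27 + f + 3*I*sqrt(39)))
s(1) + 16*9 = 1/(-27 + 1 + 3*I*sqrt(39)) + 16*9 = 1/(-26 + 3*I*sqrt(39)) + 144 = 144 + 1/(-26 + 3*I*sqrt(39))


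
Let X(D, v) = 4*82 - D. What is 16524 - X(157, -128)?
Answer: 16353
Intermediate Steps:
X(D, v) = 328 - D
16524 - X(157, -128) = 16524 - (328 - 1*157) = 16524 - (328 - 157) = 16524 - 1*171 = 16524 - 171 = 16353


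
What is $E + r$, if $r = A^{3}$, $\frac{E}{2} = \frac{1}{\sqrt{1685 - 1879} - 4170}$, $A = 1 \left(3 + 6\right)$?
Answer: $\frac{6338320593}{8694547} - \frac{i \sqrt{194}}{8694547} \approx 729.0 - 1.602 \cdot 10^{-6} i$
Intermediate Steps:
$A = 9$ ($A = 1 \cdot 9 = 9$)
$E = \frac{2}{-4170 + i \sqrt{194}}$ ($E = \frac{2}{\sqrt{1685 - 1879} - 4170} = \frac{2}{\sqrt{-194} - 4170} = \frac{2}{i \sqrt{194} - 4170} = \frac{2}{-4170 + i \sqrt{194}} \approx -0.00047961 - 1.602 \cdot 10^{-6} i$)
$r = 729$ ($r = 9^{3} = 729$)
$E + r = \left(- \frac{4170}{8694547} - \frac{i \sqrt{194}}{8694547}\right) + 729 = \frac{6338320593}{8694547} - \frac{i \sqrt{194}}{8694547}$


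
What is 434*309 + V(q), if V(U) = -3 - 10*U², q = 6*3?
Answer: 130863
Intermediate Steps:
q = 18
434*309 + V(q) = 434*309 + (-3 - 10*18²) = 134106 + (-3 - 10*324) = 134106 + (-3 - 3240) = 134106 - 3243 = 130863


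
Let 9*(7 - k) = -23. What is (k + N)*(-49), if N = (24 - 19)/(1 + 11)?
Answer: -17591/36 ≈ -488.64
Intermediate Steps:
k = 86/9 (k = 7 - ⅑*(-23) = 7 + 23/9 = 86/9 ≈ 9.5556)
N = 5/12 ≈ 0.41667
(k + N)*(-49) = (86/9 + 5/12)*(-49) = (359/36)*(-49) = -17591/36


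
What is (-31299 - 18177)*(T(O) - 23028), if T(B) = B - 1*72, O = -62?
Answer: 1145963112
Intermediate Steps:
T(B) = -72 + B (T(B) = B - 72 = -72 + B)
(-31299 - 18177)*(T(O) - 23028) = (-31299 - 18177)*((-72 - 62) - 23028) = -49476*(-134 - 23028) = -49476*(-23162) = 1145963112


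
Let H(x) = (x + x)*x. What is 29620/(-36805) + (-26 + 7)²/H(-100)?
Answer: -115822679/147220000 ≈ -0.78673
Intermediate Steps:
H(x) = 2*x² (H(x) = (2*x)*x = 2*x²)
29620/(-36805) + (-26 + 7)²/H(-100) = 29620/(-36805) + (-26 + 7)²/((2*(-100)²)) = 29620*(-1/36805) + (-19)²/((2*10000)) = -5924/7361 + 361/20000 = -115822679/147220000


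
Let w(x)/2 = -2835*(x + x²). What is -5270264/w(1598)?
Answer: 1317566/3621998835 ≈ 0.00036377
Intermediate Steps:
w(x) = -5670*x - 5670*x² (w(x) = 2*(-2835*(x + x²)) = 2*(-2835*x - 2835*x²) = -5670*x - 5670*x²)
-5270264/w(1598) = -5270264*(-1/(9060660*(1 + 1598))) = -5270264/((-5670*1598*1599)) = -5270264/(-14487995340) = -5270264*(-1/14487995340) = 1317566/3621998835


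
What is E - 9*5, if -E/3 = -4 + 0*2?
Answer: -33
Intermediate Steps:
E = 12 (E = -3*(-4 + 0*2) = -3*(-4 + 0) = -3*(-4) = 12)
E - 9*5 = 12 - 9*5 = 12 - 45 = -33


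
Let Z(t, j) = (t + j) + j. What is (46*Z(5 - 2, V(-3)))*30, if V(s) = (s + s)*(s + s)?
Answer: 103500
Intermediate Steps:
V(s) = 4*s**2 (V(s) = (2*s)*(2*s) = 4*s**2)
Z(t, j) = t + 2*j (Z(t, j) = (j + t) + j = t + 2*j)
(46*Z(5 - 2, V(-3)))*30 = (46*((5 - 2) + 2*(4*(-3)**2)))*30 = (46*(3 + 2*(4*9)))*30 = (46*(3 + 2*36))*30 = (46*(3 + 72))*30 = (46*75)*30 = 3450*30 = 103500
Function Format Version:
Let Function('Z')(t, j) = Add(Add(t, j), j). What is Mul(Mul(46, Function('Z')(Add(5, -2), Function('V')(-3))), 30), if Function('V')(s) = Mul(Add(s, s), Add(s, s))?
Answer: 103500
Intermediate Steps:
Function('V')(s) = Mul(4, Pow(s, 2)) (Function('V')(s) = Mul(Mul(2, s), Mul(2, s)) = Mul(4, Pow(s, 2)))
Function('Z')(t, j) = Add(t, Mul(2, j)) (Function('Z')(t, j) = Add(Add(j, t), j) = Add(t, Mul(2, j)))
Mul(Mul(46, Function('Z')(Add(5, -2), Function('V')(-3))), 30) = Mul(Mul(46, Add(Add(5, -2), Mul(2, Mul(4, Pow(-3, 2))))), 30) = Mul(Mul(46, Add(3, Mul(2, Mul(4, 9)))), 30) = Mul(Mul(46, Add(3, Mul(2, 36))), 30) = Mul(Mul(46, Add(3, 72)), 30) = Mul(Mul(46, 75), 30) = Mul(3450, 30) = 103500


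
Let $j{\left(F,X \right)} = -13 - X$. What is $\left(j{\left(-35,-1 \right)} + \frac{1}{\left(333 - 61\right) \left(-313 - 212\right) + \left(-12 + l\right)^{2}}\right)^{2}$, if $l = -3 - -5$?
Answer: $\frac{2932317184801}{20363290000} \approx 144.0$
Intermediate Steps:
$l = 2$ ($l = -3 + 5 = 2$)
$\left(j{\left(-35,-1 \right)} + \frac{1}{\left(333 - 61\right) \left(-313 - 212\right) + \left(-12 + l\right)^{2}}\right)^{2} = \left(\left(-13 - -1\right) + \frac{1}{\left(333 - 61\right) \left(-313 - 212\right) + \left(-12 + 2\right)^{2}}\right)^{2} = \left(\left(-13 + 1\right) + \frac{1}{272 \left(-525\right) + \left(-10\right)^{2}}\right)^{2} = \left(-12 + \frac{1}{-142800 + 100}\right)^{2} = \left(-12 + \frac{1}{-142700}\right)^{2} = \left(-12 - \frac{1}{142700}\right)^{2} = \left(- \frac{1712401}{142700}\right)^{2} = \frac{2932317184801}{20363290000}$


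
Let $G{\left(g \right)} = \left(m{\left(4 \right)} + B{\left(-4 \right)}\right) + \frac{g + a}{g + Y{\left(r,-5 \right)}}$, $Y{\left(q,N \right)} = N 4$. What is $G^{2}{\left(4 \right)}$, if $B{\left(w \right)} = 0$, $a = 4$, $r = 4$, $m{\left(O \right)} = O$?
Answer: $\frac{49}{4} \approx 12.25$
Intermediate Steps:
$Y{\left(q,N \right)} = 4 N$
$G{\left(g \right)} = 4 + \frac{4 + g}{-20 + g}$ ($G{\left(g \right)} = \left(4 + 0\right) + \frac{g + 4}{g + 4 \left(-5\right)} = 4 + \frac{4 + g}{g - 20} = 4 + \frac{4 + g}{-20 + g}$)
$G^{2}{\left(4 \right)} = \left(\frac{-76 + 5 \cdot 4}{-20 + 4}\right)^{2} = \left(\frac{-76 + 20}{-16}\right)^{2} = \left(\left(- \frac{1}{16}\right) \left(-56\right)\right)^{2} = \left(\frac{7}{2}\right)^{2} = \frac{49}{4}$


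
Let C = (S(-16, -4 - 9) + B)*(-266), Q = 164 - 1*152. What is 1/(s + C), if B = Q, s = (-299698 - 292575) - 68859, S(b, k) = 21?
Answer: -1/669910 ≈ -1.4927e-6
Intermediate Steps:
Q = 12 (Q = 164 - 152 = 12)
s = -661132 (s = -592273 - 68859 = -661132)
B = 12
C = -8778 (C = (21 + 12)*(-266) = 33*(-266) = -8778)
1/(s + C) = 1/(-661132 - 8778) = 1/(-669910) = -1/669910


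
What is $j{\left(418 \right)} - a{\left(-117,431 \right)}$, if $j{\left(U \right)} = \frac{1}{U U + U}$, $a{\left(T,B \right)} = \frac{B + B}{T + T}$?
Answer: $\frac{75486319}{20491614} \approx 3.6838$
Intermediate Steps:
$a{\left(T,B \right)} = \frac{B}{T}$ ($a{\left(T,B \right)} = \frac{2 B}{2 T} = 2 B \frac{1}{2 T} = \frac{B}{T}$)
$j{\left(U \right)} = \frac{1}{U + U^{2}}$ ($j{\left(U \right)} = \frac{1}{U^{2} + U} = \frac{1}{U + U^{2}}$)
$j{\left(418 \right)} - a{\left(-117,431 \right)} = \frac{1}{418 \left(1 + 418\right)} - \frac{431}{-117} = \frac{1}{418 \cdot 419} - 431 \left(- \frac{1}{117}\right) = \frac{1}{418} \cdot \frac{1}{419} - - \frac{431}{117} = \frac{1}{175142} + \frac{431}{117} = \frac{75486319}{20491614}$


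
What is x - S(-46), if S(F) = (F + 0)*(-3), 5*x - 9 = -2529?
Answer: -642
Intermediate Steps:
x = -504 (x = 9/5 + (1/5)*(-2529) = 9/5 - 2529/5 = -504)
S(F) = -3*F (S(F) = F*(-3) = -3*F)
x - S(-46) = -504 - (-3)*(-46) = -504 - 1*138 = -504 - 138 = -642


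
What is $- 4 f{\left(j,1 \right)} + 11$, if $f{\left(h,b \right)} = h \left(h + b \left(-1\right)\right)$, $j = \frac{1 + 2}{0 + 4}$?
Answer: $\frac{47}{4} \approx 11.75$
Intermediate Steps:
$j = \frac{3}{4} \approx 0.75$
$f{\left(h,b \right)} = h \left(h - b\right)$
$- 4 f{\left(j,1 \right)} + 11 = - 4 \frac{3 \left(\frac{3}{4} - 1\right)}{4} + 11 = - 4 \cdot \frac{3}{4} \left(- \frac{1}{4}\right) + 11 = \left(-4\right) \left(- \frac{3}{16}\right) + 11 = \frac{3}{4} + 11 = \frac{47}{4}$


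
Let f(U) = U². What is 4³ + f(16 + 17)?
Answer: 1153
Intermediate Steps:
4³ + f(16 + 17) = 4³ + (16 + 17)² = 64 + 33² = 64 + 1089 = 1153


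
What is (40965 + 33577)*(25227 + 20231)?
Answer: 3388530236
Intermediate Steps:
(40965 + 33577)*(25227 + 20231) = 74542*45458 = 3388530236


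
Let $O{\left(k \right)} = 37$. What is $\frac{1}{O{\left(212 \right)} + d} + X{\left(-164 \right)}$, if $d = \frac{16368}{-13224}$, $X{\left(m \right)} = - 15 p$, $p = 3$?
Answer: $- \frac{886174}{19705} \approx -44.972$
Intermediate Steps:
$X{\left(m \right)} = -45$ ($X{\left(m \right)} = \left(-15\right) 3 = -45$)
$d = - \frac{682}{551}$ ($d = 16368 \left(- \frac{1}{13224}\right) = - \frac{682}{551} \approx -1.2377$)
$\frac{1}{O{\left(212 \right)} + d} + X{\left(-164 \right)} = \frac{1}{37 - \frac{682}{551}} - 45 = \frac{1}{\frac{19705}{551}} - 45 = \frac{551}{19705} - 45 = - \frac{886174}{19705}$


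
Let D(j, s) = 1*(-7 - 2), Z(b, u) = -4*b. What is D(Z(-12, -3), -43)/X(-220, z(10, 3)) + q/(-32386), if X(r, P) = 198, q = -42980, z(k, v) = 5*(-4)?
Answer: 456587/356246 ≈ 1.2817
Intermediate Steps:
z(k, v) = -20
D(j, s) = -9 (D(j, s) = 1*(-9) = -9)
D(Z(-12, -3), -43)/X(-220, z(10, 3)) + q/(-32386) = -9/198 - 42980/(-32386) = -9*1/198 - 42980*(-1/32386) = -1/22 + 21490/16193 = 456587/356246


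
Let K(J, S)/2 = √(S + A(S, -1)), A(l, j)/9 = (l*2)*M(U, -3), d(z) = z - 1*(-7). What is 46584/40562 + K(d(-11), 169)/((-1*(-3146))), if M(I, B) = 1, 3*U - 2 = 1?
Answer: 23292/20281 + √19/121 ≈ 1.1845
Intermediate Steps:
d(z) = 7 + z (d(z) = z + 7 = 7 + z)
U = 1 (U = ⅔ + (⅓)*1 = ⅔ + ⅓ = 1)
A(l, j) = 18*l (A(l, j) = 9*((l*2)*1) = 9*((2*l)*1) = 9*(2*l) = 18*l)
K(J, S) = 2*√19*√S (K(J, S) = 2*√(S + 18*S) = 2*√(19*S) = 2*(√19*√S) = 2*√19*√S)
46584/40562 + K(d(-11), 169)/((-1*(-3146))) = 46584/40562 + (2*√19*√169)/((-1*(-3146))) = 46584*(1/40562) + (2*√19*13)/3146 = 23292/20281 + (26*√19)*(1/3146) = 23292/20281 + √19/121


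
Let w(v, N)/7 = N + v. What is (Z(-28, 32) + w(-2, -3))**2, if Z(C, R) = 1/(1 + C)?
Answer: 894916/729 ≈ 1227.6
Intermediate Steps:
w(v, N) = 7*N + 7*v (w(v, N) = 7*(N + v) = 7*N + 7*v)
(Z(-28, 32) + w(-2, -3))**2 = (1/(1 - 28) + (7*(-3) + 7*(-2)))**2 = (1/(-27) + (-21 - 14))**2 = (-1/27 - 35)**2 = (-946/27)**2 = 894916/729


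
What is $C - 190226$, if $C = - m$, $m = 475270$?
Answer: $-665496$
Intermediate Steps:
$C = -475270$ ($C = \left(-1\right) 475270 = -475270$)
$C - 190226 = -475270 - 190226 = -665496$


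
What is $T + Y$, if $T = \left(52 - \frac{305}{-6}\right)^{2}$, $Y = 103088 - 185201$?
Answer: $- \frac{2575379}{36} \approx -71538.0$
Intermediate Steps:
$Y = -82113$ ($Y = 103088 - 185201 = -82113$)
$T = \frac{380689}{36}$ ($T = \left(52 - - \frac{305}{6}\right)^{2} = \left(52 + \frac{305}{6}\right)^{2} = \left(\frac{617}{6}\right)^{2} = \frac{380689}{36} \approx 10575.0$)
$T + Y = \frac{380689}{36} - 82113 = - \frac{2575379}{36}$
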